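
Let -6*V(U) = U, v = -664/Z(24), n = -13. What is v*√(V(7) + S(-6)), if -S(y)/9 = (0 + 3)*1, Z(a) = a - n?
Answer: -4316*I*√6/111 ≈ -95.243*I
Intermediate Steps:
Z(a) = 13 + a (Z(a) = a - 1*(-13) = a + 13 = 13 + a)
v = -664/37 (v = -664/(13 + 24) = -664/37 ≈ -17.946)
V(U) = -U/6
S(y) = -27 (S(y) = -9*(0 + 3) = -27)
v*√(V(7) + S(-6)) = -664*√(-⅙*7 - 27)/37 = -664*√(-7/6 - 27)/37 = -4316*I*√6/111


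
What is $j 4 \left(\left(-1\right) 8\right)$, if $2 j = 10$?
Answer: $-160$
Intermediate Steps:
$j = 5$ ($j = \frac{1}{2} \cdot 10 = 5$)
$j 4 \left(\left(-1\right) 8\right) = 5 \cdot 4 \left(\left(-1\right) 8\right) = 20 \left(-8\right) = -160$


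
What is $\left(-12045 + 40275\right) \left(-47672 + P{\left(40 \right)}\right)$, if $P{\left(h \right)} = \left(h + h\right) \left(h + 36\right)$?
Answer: $-1174142160$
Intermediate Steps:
$P{\left(h \right)} = 2 h \left(36 + h\right)$
$\left(-12045 + 40275\right) \left(-47672 + P{\left(40 \right)}\right) = \left(-12045 + 40275\right) \left(-47672 + 2 \cdot 40 \left(36 + 40\right)\right) = 28230 \left(-47672 + 2 \cdot 40 \cdot 76\right) = 28230 \left(-47672 + 6080\right) = 28230 \left(-41592\right) = -1174142160$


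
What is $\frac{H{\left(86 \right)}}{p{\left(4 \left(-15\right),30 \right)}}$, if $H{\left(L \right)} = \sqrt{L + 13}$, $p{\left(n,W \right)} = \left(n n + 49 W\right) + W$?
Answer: $\frac{\sqrt{11}}{1700} \approx 0.001951$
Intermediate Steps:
$p{\left(n,W \right)} = n^{2} + 50 W$ ($p{\left(n,W \right)} = \left(n^{2} + 49 W\right) + W = n^{2} + 50 W$)
$H{\left(L \right)} = \sqrt{13 + L}$
$\frac{H{\left(86 \right)}}{p{\left(4 \left(-15\right),30 \right)}} = \frac{\sqrt{13 + 86}}{\left(4 \left(-15\right)\right)^{2} + 50 \cdot 30} = \frac{\sqrt{99}}{\left(-60\right)^{2} + 1500} = \frac{3 \sqrt{11}}{3600 + 1500} = \frac{3 \sqrt{11}}{5100} = 3 \sqrt{11} \cdot \frac{1}{5100} = \frac{\sqrt{11}}{1700}$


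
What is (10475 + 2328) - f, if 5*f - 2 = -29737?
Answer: 18750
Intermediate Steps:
f = -5947 (f = 2/5 + (1/5)*(-29737) = 2/5 - 29737/5 = -5947)
(10475 + 2328) - f = (10475 + 2328) - 1*(-5947) = 12803 + 5947 = 18750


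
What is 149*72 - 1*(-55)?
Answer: 10783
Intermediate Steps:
149*72 - 1*(-55) = 10728 + 55 = 10783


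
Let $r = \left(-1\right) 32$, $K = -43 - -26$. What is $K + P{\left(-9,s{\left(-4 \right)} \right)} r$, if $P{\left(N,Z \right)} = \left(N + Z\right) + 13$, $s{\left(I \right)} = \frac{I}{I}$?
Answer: $-177$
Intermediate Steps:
$s{\left(I \right)} = 1$
$K = -17$ ($K = -43 + 26 = -17$)
$r = -32$
$P{\left(N,Z \right)} = 13 + N + Z$
$K + P{\left(-9,s{\left(-4 \right)} \right)} r = -17 + \left(13 - 9 + 1\right) \left(-32\right) = -17 + 5 \left(-32\right) = -17 - 160 = -177$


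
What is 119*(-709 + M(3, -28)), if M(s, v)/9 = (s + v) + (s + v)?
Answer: -137921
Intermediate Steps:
M(s, v) = 18*s + 18*v (M(s, v) = 9*((s + v) + (s + v)) = 9*(2*s + 2*v) = 18*s + 18*v)
119*(-709 + M(3, -28)) = 119*(-709 + (18*3 + 18*(-28))) = 119*(-709 + (54 - 504)) = 119*(-709 - 450) = 119*(-1159) = -137921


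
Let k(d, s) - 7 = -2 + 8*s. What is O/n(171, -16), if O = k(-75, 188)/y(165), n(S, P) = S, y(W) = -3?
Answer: -503/171 ≈ -2.9415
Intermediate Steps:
k(d, s) = 5 + 8*s (k(d, s) = 7 + (-2 + 8*s) = 5 + 8*s)
O = -503 (O = (5 + 8*188)/(-3) = (5 + 1504)*(-1/3) = 1509*(-1/3) = -503)
O/n(171, -16) = -503/171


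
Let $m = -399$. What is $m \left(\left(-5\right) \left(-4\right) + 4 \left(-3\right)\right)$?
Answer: $-3192$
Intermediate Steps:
$m \left(\left(-5\right) \left(-4\right) + 4 \left(-3\right)\right) = - 399 \left(\left(-5\right) \left(-4\right) + 4 \left(-3\right)\right) = - 399 \left(20 - 12\right) = \left(-399\right) 8 = -3192$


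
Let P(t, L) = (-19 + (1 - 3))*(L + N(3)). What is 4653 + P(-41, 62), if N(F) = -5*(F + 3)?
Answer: 3981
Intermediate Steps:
N(F) = -15 - 5*F (N(F) = -5*(3 + F) = -15 - 5*F)
P(t, L) = 630 - 21*L (P(t, L) = (-19 + (1 - 3))*(L + (-15 - 5*3)) = (-19 - 2)*(L + (-15 - 15)) = -21*(L - 30) = -21*(-30 + L) = 630 - 21*L)
4653 + P(-41, 62) = 4653 + (630 - 21*62) = 4653 + (630 - 1302) = 4653 - 672 = 3981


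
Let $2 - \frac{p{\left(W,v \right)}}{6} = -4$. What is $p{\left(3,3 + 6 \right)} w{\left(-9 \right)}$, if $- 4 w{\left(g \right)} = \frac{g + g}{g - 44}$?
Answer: $- \frac{162}{53} \approx -3.0566$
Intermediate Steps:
$p{\left(W,v \right)} = 36$ ($p{\left(W,v \right)} = 12 - -24 = 12 + 24 = 36$)
$w{\left(g \right)} = - \frac{g}{2 \left(-44 + g\right)}$ ($w{\left(g \right)} = - \frac{\left(g + g\right) \frac{1}{g - 44}}{4} = - \frac{2 g \frac{1}{-44 + g}}{4} = - \frac{g}{2 \left(-44 + g\right)}$)
$p{\left(3,3 + 6 \right)} w{\left(-9 \right)} = 36 \left(\left(-1\right) \left(-9\right) \frac{1}{-88 + 2 \left(-9\right)}\right) = 36 \left(\left(-1\right) \left(-9\right) \frac{1}{-88 - 18}\right) = 36 \left(\left(-1\right) \left(-9\right) \frac{1}{-106}\right) = 36 \left(\left(-1\right) \left(-9\right) \left(- \frac{1}{106}\right)\right) = 36 \left(- \frac{9}{106}\right) = - \frac{162}{53}$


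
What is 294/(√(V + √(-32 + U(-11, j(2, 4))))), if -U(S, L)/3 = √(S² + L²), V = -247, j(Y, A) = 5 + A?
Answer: 294/√(-247 + √(-32 - 3*√202)) ≈ 0.3269 - 18.698*I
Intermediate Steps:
U(S, L) = -3*√(L² + S²) (U(S, L) = -3*√(S² + L²) = -3*√(L² + S²))
294/(√(V + √(-32 + U(-11, j(2, 4))))) = 294/(√(-247 + √(-32 - 3*√((5 + 4)² + (-11)²)))) = 294/(√(-247 + √(-32 - 3*√(9² + 121)))) = 294/(√(-247 + √(-32 - 3*√(81 + 121)))) = 294/(√(-247 + √(-32 - 3*√202))) = 294/√(-247 + √(-32 - 3*√202))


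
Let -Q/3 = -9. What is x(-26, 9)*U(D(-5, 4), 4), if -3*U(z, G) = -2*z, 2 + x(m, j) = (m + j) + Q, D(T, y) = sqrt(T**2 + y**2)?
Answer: 16*sqrt(41)/3 ≈ 34.150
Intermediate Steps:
Q = 27 (Q = -3*(-9) = 27)
x(m, j) = 25 + j + m (x(m, j) = -2 + ((m + j) + 27) = -2 + ((j + m) + 27) = -2 + (27 + j + m) = 25 + j + m)
U(z, G) = 2*z/3 (U(z, G) = -(-2)*z/3 = 2*z/3)
x(-26, 9)*U(D(-5, 4), 4) = (25 + 9 - 26)*(2*sqrt((-5)**2 + 4**2)/3) = 8*(2*sqrt(25 + 16)/3) = 8*(2*sqrt(41)/3) = 16*sqrt(41)/3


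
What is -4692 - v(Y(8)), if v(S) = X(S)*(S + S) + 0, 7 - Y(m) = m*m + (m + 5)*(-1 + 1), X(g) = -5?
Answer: -5262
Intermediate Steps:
Y(m) = 7 - m² (Y(m) = 7 - (m*m + (m + 5)*(-1 + 1)) = 7 - (m² + (5 + m)*0) = 7 - (m² + 0) = 7 - m²)
v(S) = -10*S (v(S) = -5*(S + S) + 0 = -10*S + 0 = -10*S)
-4692 - v(Y(8)) = -4692 - (-10)*(7 - 1*8²) = -4692 - (-10)*(7 - 1*64) = -4692 - (-10)*(7 - 64) = -4692 - (-10)*(-57) = -4692 - 1*570 = -4692 - 570 = -5262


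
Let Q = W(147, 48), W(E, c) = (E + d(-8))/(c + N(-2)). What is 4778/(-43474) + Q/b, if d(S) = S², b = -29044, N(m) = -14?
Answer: -2363714451/21465200552 ≈ -0.11012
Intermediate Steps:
W(E, c) = (64 + E)/(-14 + c) (W(E, c) = (E + (-8)²)/(c - 14) = (E + 64)/(-14 + c) = (64 + E)/(-14 + c))
Q = 211/34 (Q = (64 + 147)/(-14 + 48) = 211/34 ≈ 6.2059)
4778/(-43474) + Q/b = 4778/(-43474) + (211/34)/(-29044) = 4778*(-1/43474) + (211/34)*(-1/29044) = -2389/21737 - 211/987496 = -2363714451/21465200552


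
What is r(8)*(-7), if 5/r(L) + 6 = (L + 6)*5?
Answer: -35/64 ≈ -0.54688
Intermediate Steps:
r(L) = 5/(24 + 5*L) (r(L) = 5/(-6 + (L + 6)*5) = 5/(-6 + (6 + L)*5) = 5/(-6 + (30 + 5*L)) = 5/(24 + 5*L))
r(8)*(-7) = (5/(24 + 5*8))*(-7) = (5/(24 + 40))*(-7) = (5/64)*(-7) = -35/64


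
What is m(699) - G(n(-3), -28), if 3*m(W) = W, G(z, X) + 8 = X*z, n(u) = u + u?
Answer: 73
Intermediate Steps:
n(u) = 2*u
G(z, X) = -8 + X*z
m(W) = W/3
m(699) - G(n(-3), -28) = (1/3)*699 - (-8 - 56*(-3)) = 233 - (-8 - 28*(-6)) = 233 - (-8 + 168) = 233 - 1*160 = 233 - 160 = 73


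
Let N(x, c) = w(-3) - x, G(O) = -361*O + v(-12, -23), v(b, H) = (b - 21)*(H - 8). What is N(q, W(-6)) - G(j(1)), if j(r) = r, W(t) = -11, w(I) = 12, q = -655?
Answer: 5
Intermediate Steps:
v(b, H) = (-21 + b)*(-8 + H)
G(O) = 1023 - 361*O (G(O) = -361*O + (168 - 21*(-23) - 8*(-12) - 23*(-12)) = -361*O + (168 + 483 + 96 + 276) = -361*O + 1023 = 1023 - 361*O)
N(x, c) = 12 - x
N(q, W(-6)) - G(j(1)) = (12 - 1*(-655)) - (1023 - 361*1) = (12 + 655) - (1023 - 361) = 667 - 1*662 = 667 - 662 = 5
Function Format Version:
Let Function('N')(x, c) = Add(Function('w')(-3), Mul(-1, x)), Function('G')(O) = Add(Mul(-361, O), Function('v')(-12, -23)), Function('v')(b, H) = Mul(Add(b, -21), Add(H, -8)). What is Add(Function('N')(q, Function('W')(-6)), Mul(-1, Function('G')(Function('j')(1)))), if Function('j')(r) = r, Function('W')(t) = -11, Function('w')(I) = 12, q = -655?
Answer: 5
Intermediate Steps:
Function('v')(b, H) = Mul(Add(-21, b), Add(-8, H))
Function('G')(O) = Add(1023, Mul(-361, O)) (Function('G')(O) = Add(Mul(-361, O), Add(168, Mul(-21, -23), Mul(-8, -12), Mul(-23, -12))) = Add(Mul(-361, O), Add(168, 483, 96, 276)) = Add(Mul(-361, O), 1023) = Add(1023, Mul(-361, O)))
Function('N')(x, c) = Add(12, Mul(-1, x))
Add(Function('N')(q, Function('W')(-6)), Mul(-1, Function('G')(Function('j')(1)))) = Add(Add(12, Mul(-1, -655)), Mul(-1, Add(1023, Mul(-361, 1)))) = Add(Add(12, 655), Mul(-1, Add(1023, -361))) = Add(667, Mul(-1, 662)) = Add(667, -662) = 5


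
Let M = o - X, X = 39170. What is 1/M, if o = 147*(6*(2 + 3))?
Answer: -1/34760 ≈ -2.8769e-5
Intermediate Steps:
o = 4410 (o = 147*(6*5) = 147*30 = 4410)
M = -34760 (M = 4410 - 1*39170 = 4410 - 39170 = -34760)
1/M = 1/(-34760) = -1/34760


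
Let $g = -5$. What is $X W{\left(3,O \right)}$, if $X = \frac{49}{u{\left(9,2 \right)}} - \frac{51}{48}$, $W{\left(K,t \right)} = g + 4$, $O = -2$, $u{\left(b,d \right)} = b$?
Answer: $- \frac{631}{144} \approx -4.3819$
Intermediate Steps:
$W{\left(K,t \right)} = -1$ ($W{\left(K,t \right)} = -5 + 4 = -1$)
$X = \frac{631}{144}$ ($X = \frac{49}{9} - \frac{51}{48} = 49 \cdot \frac{1}{9} - \frac{17}{16} = \frac{49}{9} - \frac{17}{16} = \frac{631}{144} \approx 4.3819$)
$X W{\left(3,O \right)} = \frac{631}{144} \left(-1\right) = - \frac{631}{144}$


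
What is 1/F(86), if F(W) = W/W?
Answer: 1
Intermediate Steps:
F(W) = 1
1/F(86) = 1/1 = 1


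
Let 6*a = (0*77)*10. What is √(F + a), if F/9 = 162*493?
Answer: 27*√986 ≈ 847.82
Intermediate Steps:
F = 718794 (F = 9*(162*493) = 9*79866 = 718794)
a = 0 (a = ((0*77)*10)/6 = (0*10)/6 = (⅙)*0 = 0)
√(F + a) = √(718794 + 0) = √718794 = 27*√986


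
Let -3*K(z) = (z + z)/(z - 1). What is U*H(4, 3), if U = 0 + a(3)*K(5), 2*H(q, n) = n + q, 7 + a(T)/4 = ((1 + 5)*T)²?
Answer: -11095/3 ≈ -3698.3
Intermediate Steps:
a(T) = -28 + 144*T² (a(T) = -28 + 4*((1 + 5)*T)² = -28 + 4*(6*T)² = -28 + 4*(36*T²) = -28 + 144*T²)
K(z) = -2*z/(3*(-1 + z)) (K(z) = -(z + z)/(3*(z - 1)) = -2*z/(3*(-1 + z)))
H(q, n) = n/2 + q/2 (H(q, n) = (n + q)/2 = n/2 + q/2)
U = -3170/3 (U = 0 + (-28 + 144*3²)*(-2*5/(-3 + 3*5)) = 0 + (-28 + 144*9)*(-2*5/(-3 + 15)) = 0 + (-28 + 1296)*(-2*5/12) = 0 + 1268*(-2*5*1/12) = 0 + 1268*(-⅚) = 0 - 3170/3 = -3170/3 ≈ -1056.7)
U*H(4, 3) = -3170*((½)*3 + (½)*4)/3 = -3170*(3/2 + 2)/3 = -3170/3*7/2 = -11095/3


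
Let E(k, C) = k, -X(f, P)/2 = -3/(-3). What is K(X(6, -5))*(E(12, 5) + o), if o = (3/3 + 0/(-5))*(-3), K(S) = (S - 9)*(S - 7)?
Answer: 891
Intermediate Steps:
X(f, P) = -2 (X(f, P) = -(-6)/(-3) = -(-6)*(-1)/3 = -2*1 = -2)
K(S) = (-9 + S)*(-7 + S)
o = -3 (o = (3*(⅓) + 0*(-⅕))*(-3) = (1 + 0)*(-3) = 1*(-3) = -3)
K(X(6, -5))*(E(12, 5) + o) = (63 + (-2)² - 16*(-2))*(12 - 3) = (63 + 4 + 32)*9 = 99*9 = 891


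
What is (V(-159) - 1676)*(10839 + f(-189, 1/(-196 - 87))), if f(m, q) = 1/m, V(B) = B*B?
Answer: 48356494850/189 ≈ 2.5585e+8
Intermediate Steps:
V(B) = B²
(V(-159) - 1676)*(10839 + f(-189, 1/(-196 - 87))) = ((-159)² - 1676)*(10839 + 1/(-189)) = (25281 - 1676)*(10839 - 1/189) = 23605*(2048570/189) = 48356494850/189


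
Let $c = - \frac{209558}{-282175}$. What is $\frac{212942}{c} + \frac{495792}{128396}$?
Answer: $\frac{964377830735567}{3363301121} \approx 2.8674 \cdot 10^{5}$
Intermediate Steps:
$c = \frac{209558}{282175}$ ($c = \left(-209558\right) \left(- \frac{1}{282175}\right) = \frac{209558}{282175} \approx 0.74265$)
$\frac{212942}{c} + \frac{495792}{128396} = \frac{212942}{\frac{209558}{282175}} + \frac{495792}{128396} = 212942 \cdot \frac{282175}{209558} + 495792 \cdot \frac{1}{128396} = \frac{30043454425}{104779} + \frac{123948}{32099} = \frac{964377830735567}{3363301121}$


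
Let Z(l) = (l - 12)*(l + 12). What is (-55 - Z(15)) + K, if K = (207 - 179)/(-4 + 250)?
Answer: -16714/123 ≈ -135.89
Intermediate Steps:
Z(l) = (-12 + l)*(12 + l)
K = 14/123 (K = 28/246 = 28*(1/246) = 14/123 ≈ 0.11382)
(-55 - Z(15)) + K = (-55 - (-144 + 15²)) + 14/123 = (-55 - (-144 + 225)) + 14/123 = (-55 - 1*81) + 14/123 = (-55 - 81) + 14/123 = -136 + 14/123 = -16714/123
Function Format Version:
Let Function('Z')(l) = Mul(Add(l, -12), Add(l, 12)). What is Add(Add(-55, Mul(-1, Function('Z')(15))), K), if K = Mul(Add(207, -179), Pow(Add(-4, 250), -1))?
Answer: Rational(-16714, 123) ≈ -135.89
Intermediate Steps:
Function('Z')(l) = Mul(Add(-12, l), Add(12, l))
K = Rational(14, 123) (K = Mul(28, Pow(246, -1)) = Mul(28, Rational(1, 246)) = Rational(14, 123) ≈ 0.11382)
Add(Add(-55, Mul(-1, Function('Z')(15))), K) = Add(Add(-55, Mul(-1, Add(-144, Pow(15, 2)))), Rational(14, 123)) = Add(Add(-55, Mul(-1, Add(-144, 225))), Rational(14, 123)) = Add(Add(-55, Mul(-1, 81)), Rational(14, 123)) = Add(Add(-55, -81), Rational(14, 123)) = Add(-136, Rational(14, 123)) = Rational(-16714, 123)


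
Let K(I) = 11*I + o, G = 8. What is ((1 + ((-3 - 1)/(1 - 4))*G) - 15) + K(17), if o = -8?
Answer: 527/3 ≈ 175.67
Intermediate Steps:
K(I) = -8 + 11*I (K(I) = 11*I - 8 = -8 + 11*I)
((1 + ((-3 - 1)/(1 - 4))*G) - 15) + K(17) = ((1 + ((-3 - 1)/(1 - 4))*8) - 15) + (-8 + 11*17) = ((1 - 4/(-3)*8) - 15) + (-8 + 187) = ((1 - 4*(-1/3)*8) - 15) + 179 = ((1 + (4/3)*8) - 15) + 179 = ((1 + 32/3) - 15) + 179 = (35/3 - 15) + 179 = -10/3 + 179 = 527/3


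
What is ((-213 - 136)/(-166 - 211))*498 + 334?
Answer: 299720/377 ≈ 795.01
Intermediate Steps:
((-213 - 136)/(-166 - 211))*498 + 334 = -349/(-377)*498 + 334 = -349*(-1/377)*498 + 334 = (349/377)*498 + 334 = 173802/377 + 334 = 299720/377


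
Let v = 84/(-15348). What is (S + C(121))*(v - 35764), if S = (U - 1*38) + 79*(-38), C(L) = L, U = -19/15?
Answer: 2003689708052/19185 ≈ 1.0444e+8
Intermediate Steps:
U = -19/15 (U = -19*1/15 = -19/15 ≈ -1.2667)
v = -7/1279 (v = 84*(-1/15348) = -7/1279 ≈ -0.0054730)
S = -45619/15 (S = (-19/15 - 1*38) + 79*(-38) = (-19/15 - 38) - 3002 = -589/15 - 3002 = -45619/15 ≈ -3041.3)
(S + C(121))*(v - 35764) = (-45619/15 + 121)*(-7/1279 - 35764) = -43804/15*(-45742163/1279) = 2003689708052/19185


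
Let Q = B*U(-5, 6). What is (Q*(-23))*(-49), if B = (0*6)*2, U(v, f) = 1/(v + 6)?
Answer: 0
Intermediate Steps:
U(v, f) = 1/(6 + v)
B = 0 (B = 0*2 = 0)
Q = 0 (Q = 0/(6 - 5) = 0/1 = 0*1 = 0)
(Q*(-23))*(-49) = (0*(-23))*(-49) = 0*(-49) = 0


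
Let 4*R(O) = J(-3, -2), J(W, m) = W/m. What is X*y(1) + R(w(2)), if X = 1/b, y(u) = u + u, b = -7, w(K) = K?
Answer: 5/56 ≈ 0.089286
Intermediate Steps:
R(O) = 3/8 (R(O) = (-3/(-2))/4 = (-3*(-½))/4 = (¼)*(3/2) = 3/8)
y(u) = 2*u
X = -⅐ (X = 1/(-7) = -⅐ ≈ -0.14286)
X*y(1) + R(w(2)) = -2/7 + 3/8 = 5/56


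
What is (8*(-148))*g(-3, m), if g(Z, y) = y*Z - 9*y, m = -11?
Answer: -156288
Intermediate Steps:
g(Z, y) = -9*y + Z*y (g(Z, y) = Z*y - 9*y = -9*y + Z*y)
(8*(-148))*g(-3, m) = (8*(-148))*(-11*(-9 - 3)) = -(-13024)*(-12) = -1184*132 = -156288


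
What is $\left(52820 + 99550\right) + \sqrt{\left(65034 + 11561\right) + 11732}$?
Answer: $152370 + \sqrt{88327} \approx 1.5267 \cdot 10^{5}$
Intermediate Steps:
$\left(52820 + 99550\right) + \sqrt{\left(65034 + 11561\right) + 11732} = 152370 + \sqrt{76595 + 11732} = 152370 + \sqrt{88327}$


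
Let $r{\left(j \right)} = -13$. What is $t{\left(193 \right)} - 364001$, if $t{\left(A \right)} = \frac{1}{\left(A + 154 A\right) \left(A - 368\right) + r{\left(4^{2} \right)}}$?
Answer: $- \frac{1905595467139}{5235138} \approx -3.64 \cdot 10^{5}$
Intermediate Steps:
$t{\left(A \right)} = \frac{1}{-13 + 155 A \left(-368 + A\right)}$ ($t{\left(A \right)} = \frac{1}{\left(A + 154 A\right) \left(A - 368\right) - 13} = \frac{1}{155 A \left(-368 + A\right) - 13} = \frac{1}{-13 + 155 A \left(-368 + A\right)}$)
$t{\left(193 \right)} - 364001 = \frac{1}{-13 - 11008720 + 155 \cdot 193^{2}} - 364001 = \frac{1}{-13 - 11008720 + 155 \cdot 37249} - 364001 = \frac{1}{-13 - 11008720 + 5773595} - 364001 = \frac{1}{-5235138} - 364001 = - \frac{1}{5235138} - 364001 = - \frac{1905595467139}{5235138}$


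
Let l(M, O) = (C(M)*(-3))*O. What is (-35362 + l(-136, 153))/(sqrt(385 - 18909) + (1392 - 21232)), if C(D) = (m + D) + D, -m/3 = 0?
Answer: -443850560/98411031 - 44743*I*sqrt(4631)/98411031 ≈ -4.5102 - 0.03094*I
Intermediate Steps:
m = 0 (m = -3*0 = 0)
C(D) = 2*D (C(D) = (0 + D) + D = D + D = 2*D)
l(M, O) = -6*M*O (l(M, O) = ((2*M)*(-3))*O = (-6*M)*O = -6*M*O)
(-35362 + l(-136, 153))/(sqrt(385 - 18909) + (1392 - 21232)) = (-35362 - 6*(-136)*153)/(sqrt(385 - 18909) + (1392 - 21232)) = (-35362 + 124848)/(sqrt(-18524) - 19840) = 89486/(2*I*sqrt(4631) - 19840) = 89486/(-19840 + 2*I*sqrt(4631))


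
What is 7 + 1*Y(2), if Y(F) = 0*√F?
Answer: 7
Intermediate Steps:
Y(F) = 0
7 + 1*Y(2) = 7 + 1*0 = 7 + 0 = 7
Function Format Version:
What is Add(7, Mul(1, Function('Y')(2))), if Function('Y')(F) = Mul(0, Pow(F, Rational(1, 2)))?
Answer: 7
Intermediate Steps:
Function('Y')(F) = 0
Add(7, Mul(1, Function('Y')(2))) = Add(7, Mul(1, 0)) = Add(7, 0) = 7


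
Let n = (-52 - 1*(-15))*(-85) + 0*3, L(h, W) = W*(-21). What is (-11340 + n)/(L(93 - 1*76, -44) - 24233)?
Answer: 745/2119 ≈ 0.35158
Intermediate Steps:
L(h, W) = -21*W
n = 3145 (n = (-52 + 15)*(-85) + 0 = -37*(-85) + 0 = 3145 + 0 = 3145)
(-11340 + n)/(L(93 - 1*76, -44) - 24233) = (-11340 + 3145)/(-21*(-44) - 24233) = -8195/(924 - 24233) = -8195/(-23309) = -8195*(-1/23309) = 745/2119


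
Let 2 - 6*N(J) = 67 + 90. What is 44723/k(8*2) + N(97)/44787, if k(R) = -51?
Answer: -4006020637/4568274 ≈ -876.92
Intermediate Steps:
N(J) = -155/6 (N(J) = ⅓ - (67 + 90)/6 = ⅓ - ⅙*157 = ⅓ - 157/6 = -155/6)
44723/k(8*2) + N(97)/44787 = 44723/(-51) - 155/6/44787 = 44723*(-1/51) - 155/6*1/44787 = -44723/51 - 155/268722 = -4006020637/4568274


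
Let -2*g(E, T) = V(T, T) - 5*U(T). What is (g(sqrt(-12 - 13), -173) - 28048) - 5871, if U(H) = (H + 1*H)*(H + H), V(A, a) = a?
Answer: 530915/2 ≈ 2.6546e+5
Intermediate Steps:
U(H) = 4*H**2 (U(H) = (H + H)*(2*H) = (2*H)*(2*H) = 4*H**2)
g(E, T) = 10*T**2 - T/2 (g(E, T) = -(T - 20*T**2)/2 = 10*T**2 - T/2)
(g(sqrt(-12 - 13), -173) - 28048) - 5871 = ((1/2)*(-173)*(-1 + 20*(-173)) - 28048) - 5871 = ((1/2)*(-173)*(-1 - 3460) - 28048) - 5871 = ((1/2)*(-173)*(-3461) - 28048) - 5871 = (598753/2 - 28048) - 5871 = 542657/2 - 5871 = 530915/2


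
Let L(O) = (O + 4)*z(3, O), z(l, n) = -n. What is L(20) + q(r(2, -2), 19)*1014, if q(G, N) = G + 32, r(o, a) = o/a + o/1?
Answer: 32982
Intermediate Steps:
r(o, a) = o + o/a (r(o, a) = o/a + o*1 = o/a + o = o + o/a)
q(G, N) = 32 + G
L(O) = -O*(4 + O) (L(O) = (O + 4)*(-O) = (4 + O)*(-O) = -O*(4 + O))
L(20) + q(r(2, -2), 19)*1014 = -1*20*(4 + 20) + (32 + (2 + 2/(-2)))*1014 = -1*20*24 + (32 + (2 + 2*(-½)))*1014 = -480 + (32 + (2 - 1))*1014 = -480 + (32 + 1)*1014 = -480 + 33*1014 = -480 + 33462 = 32982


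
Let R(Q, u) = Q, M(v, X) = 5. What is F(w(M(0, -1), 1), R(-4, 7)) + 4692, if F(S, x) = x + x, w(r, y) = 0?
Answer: 4684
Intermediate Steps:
F(S, x) = 2*x
F(w(M(0, -1), 1), R(-4, 7)) + 4692 = 2*(-4) + 4692 = -8 + 4692 = 4684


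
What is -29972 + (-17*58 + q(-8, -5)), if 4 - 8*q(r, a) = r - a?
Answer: -247657/8 ≈ -30957.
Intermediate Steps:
q(r, a) = 1/2 - r/8 + a/8 (q(r, a) = 1/2 - (r - a)/8 = 1/2 + (-r/8 + a/8) = 1/2 - r/8 + a/8)
-29972 + (-17*58 + q(-8, -5)) = -29972 + (-17*58 + (1/2 - 1/8*(-8) + (1/8)*(-5))) = -29972 + (-986 + (1/2 + 1 - 5/8)) = -29972 + (-986 + 7/8) = -29972 - 7881/8 = -247657/8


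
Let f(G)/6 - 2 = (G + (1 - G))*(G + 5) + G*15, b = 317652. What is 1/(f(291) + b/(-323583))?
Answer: 107861/3017629174 ≈ 3.5744e-5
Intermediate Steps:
f(G) = 42 + 96*G (f(G) = 12 + 6*((G + (1 - G))*(G + 5) + G*15) = 12 + 6*(1*(5 + G) + 15*G) = 12 + 6*((5 + G) + 15*G) = 12 + 6*(5 + 16*G) = 12 + (30 + 96*G) = 42 + 96*G)
1/(f(291) + b/(-323583)) = 1/((42 + 96*291) + 317652/(-323583)) = 1/((42 + 27936) + 317652*(-1/323583)) = 1/(27978 - 105884/107861) = 1/(3017629174/107861) = 107861/3017629174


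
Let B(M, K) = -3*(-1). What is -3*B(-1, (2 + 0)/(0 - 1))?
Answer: -9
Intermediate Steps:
B(M, K) = 3
-3*B(-1, (2 + 0)/(0 - 1)) = -3*3 = -9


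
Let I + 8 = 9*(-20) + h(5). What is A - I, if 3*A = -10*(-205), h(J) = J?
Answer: 2599/3 ≈ 866.33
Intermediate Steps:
A = 2050/3 (A = (-10*(-205))/3 = (⅓)*2050 = 2050/3 ≈ 683.33)
I = -183 (I = -8 + (9*(-20) + 5) = -8 + (-180 + 5) = -8 - 175 = -183)
A - I = 2050/3 - 1*(-183) = 2050/3 + 183 = 2599/3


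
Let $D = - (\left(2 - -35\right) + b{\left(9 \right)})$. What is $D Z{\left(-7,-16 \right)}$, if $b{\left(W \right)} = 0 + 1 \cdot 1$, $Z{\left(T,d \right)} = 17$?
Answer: $-646$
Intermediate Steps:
$b{\left(W \right)} = 1$ ($b{\left(W \right)} = 0 + 1 = 1$)
$D = -38$ ($D = - (\left(2 - -35\right) + 1) = - (\left(2 + 35\right) + 1) = - (37 + 1) = \left(-1\right) 38 = -38$)
$D Z{\left(-7,-16 \right)} = \left(-38\right) 17 = -646$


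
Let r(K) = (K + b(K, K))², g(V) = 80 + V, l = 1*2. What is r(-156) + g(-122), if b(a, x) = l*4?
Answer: 21862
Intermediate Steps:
l = 2
b(a, x) = 8 (b(a, x) = 2*4 = 8)
r(K) = (8 + K)² (r(K) = (K + 8)² = (8 + K)²)
r(-156) + g(-122) = (8 - 156)² + (80 - 122) = (-148)² - 42 = 21904 - 42 = 21862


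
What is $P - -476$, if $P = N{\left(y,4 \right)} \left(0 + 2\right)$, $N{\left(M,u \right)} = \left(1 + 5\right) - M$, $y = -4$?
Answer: $496$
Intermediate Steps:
$N{\left(M,u \right)} = 6 - M$
$P = 20$ ($P = \left(6 - -4\right) \left(0 + 2\right) = \left(6 + 4\right) 2 = 10 \cdot 2 = 20$)
$P - -476 = 20 - -476 = 20 + 476 = 496$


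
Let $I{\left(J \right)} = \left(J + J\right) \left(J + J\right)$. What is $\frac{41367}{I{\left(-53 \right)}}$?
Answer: $\frac{41367}{11236} \approx 3.6816$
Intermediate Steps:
$I{\left(J \right)} = 4 J^{2}$ ($I{\left(J \right)} = 2 J 2 J = 4 J^{2}$)
$\frac{41367}{I{\left(-53 \right)}} = \frac{41367}{4 \left(-53\right)^{2}} = \frac{41367}{4 \cdot 2809} = \frac{41367}{11236}$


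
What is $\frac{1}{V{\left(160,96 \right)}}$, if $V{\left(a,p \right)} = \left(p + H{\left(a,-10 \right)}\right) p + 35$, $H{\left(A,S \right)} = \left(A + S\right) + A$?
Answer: $\frac{1}{39011} \approx 2.5634 \cdot 10^{-5}$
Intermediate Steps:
$H{\left(A,S \right)} = S + 2 A$
$V{\left(a,p \right)} = 35 + p \left(-10 + p + 2 a\right)$ ($V{\left(a,p \right)} = \left(p + \left(-10 + 2 a\right)\right) p + 35 = \left(-10 + p + 2 a\right) p + 35 = p \left(-10 + p + 2 a\right) + 35 = 35 + p \left(-10 + p + 2 a\right)$)
$\frac{1}{V{\left(160,96 \right)}} = \frac{1}{35 + 96^{2} + 2 \cdot 96 \left(-5 + 160\right)} = \frac{1}{35 + 9216 + 2 \cdot 96 \cdot 155} = \frac{1}{35 + 9216 + 29760} = \frac{1}{39011}$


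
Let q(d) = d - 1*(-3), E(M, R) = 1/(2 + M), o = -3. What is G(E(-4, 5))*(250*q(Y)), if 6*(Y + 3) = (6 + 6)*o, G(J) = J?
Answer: 750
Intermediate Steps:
Y = -9 (Y = -3 + ((6 + 6)*(-3))/6 = -3 + (12*(-3))/6 = -3 + (1/6)*(-36) = -3 - 6 = -9)
q(d) = 3 + d (q(d) = d + 3 = 3 + d)
G(E(-4, 5))*(250*q(Y)) = (250*(3 - 9))/(2 - 4) = (250*(-6))/(-2) = -1/2*(-1500) = 750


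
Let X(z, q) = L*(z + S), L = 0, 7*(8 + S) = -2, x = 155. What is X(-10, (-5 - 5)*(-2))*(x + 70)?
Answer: 0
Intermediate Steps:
S = -58/7 (S = -8 + (⅐)*(-2) = -8 - 2/7 = -58/7 ≈ -8.2857)
X(z, q) = 0 (X(z, q) = 0*(z - 58/7) = 0*(-58/7 + z) = 0)
X(-10, (-5 - 5)*(-2))*(x + 70) = 0*(155 + 70) = 0*225 = 0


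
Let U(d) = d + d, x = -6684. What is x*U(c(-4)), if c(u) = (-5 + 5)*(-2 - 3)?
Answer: 0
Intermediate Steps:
c(u) = 0 (c(u) = 0*(-5) = 0)
U(d) = 2*d
x*U(c(-4)) = -13368*0 = -6684*0 = 0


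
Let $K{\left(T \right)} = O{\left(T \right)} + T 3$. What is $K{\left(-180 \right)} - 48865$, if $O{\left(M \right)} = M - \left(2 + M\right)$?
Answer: $-49407$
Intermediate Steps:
$O{\left(M \right)} = -2$
$K{\left(T \right)} = -2 + 3 T$ ($K{\left(T \right)} = -2 + T 3 = -2 + 3 T$)
$K{\left(-180 \right)} - 48865 = \left(-2 + 3 \left(-180\right)\right) - 48865 = \left(-2 - 540\right) - 48865 = -542 - 48865 = -49407$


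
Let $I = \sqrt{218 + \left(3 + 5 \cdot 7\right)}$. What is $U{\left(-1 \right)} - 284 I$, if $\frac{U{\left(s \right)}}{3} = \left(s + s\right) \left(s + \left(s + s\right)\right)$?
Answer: $-4526$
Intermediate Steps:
$U{\left(s \right)} = 18 s^{2}$ ($U{\left(s \right)} = 3 \left(s + s\right) \left(s + \left(s + s\right)\right) = 3 \cdot 2 s \left(s + 2 s\right) = 3 \cdot 2 s 3 s = 3 \cdot 6 s^{2} = 18 s^{2}$)
$I = 16$ ($I = \sqrt{218 + \left(3 + 35\right)} = \sqrt{218 + 38} = \sqrt{256} = 16$)
$U{\left(-1 \right)} - 284 I = 18 \left(-1\right)^{2} - 4544 = 18 \cdot 1 - 4544 = 18 - 4544 = -4526$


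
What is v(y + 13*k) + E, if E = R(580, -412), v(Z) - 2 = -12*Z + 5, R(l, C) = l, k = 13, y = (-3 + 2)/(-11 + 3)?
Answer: -2885/2 ≈ -1442.5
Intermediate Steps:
y = ⅛ (y = -1/(-8) = -1*(-⅛) = ⅛ ≈ 0.12500)
v(Z) = 7 - 12*Z (v(Z) = 2 + (-12*Z + 5) = 2 + (5 - 12*Z) = 7 - 12*Z)
E = 580
v(y + 13*k) + E = (7 - 12*(⅛ + 13*13)) + 580 = (7 - 12*(⅛ + 169)) + 580 = (7 - 12*1353/8) + 580 = (7 - 4059/2) + 580 = -4045/2 + 580 = -2885/2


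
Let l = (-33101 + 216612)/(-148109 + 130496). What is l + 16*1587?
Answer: 447045785/17613 ≈ 25382.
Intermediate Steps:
l = -183511/17613 (l = 183511/(-17613) = 183511*(-1/17613) = -183511/17613 ≈ -10.419)
l + 16*1587 = -183511/17613 + 16*1587 = -183511/17613 + 25392 = 447045785/17613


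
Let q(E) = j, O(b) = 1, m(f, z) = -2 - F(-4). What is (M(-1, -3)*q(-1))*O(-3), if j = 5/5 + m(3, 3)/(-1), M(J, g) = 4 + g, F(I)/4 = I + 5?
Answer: 7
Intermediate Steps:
F(I) = 20 + 4*I (F(I) = 4*(I + 5) = 4*(5 + I) = 20 + 4*I)
m(f, z) = -6 (m(f, z) = -2 - (20 + 4*(-4)) = -2 - (20 - 16) = -2 - 1*4 = -2 - 4 = -6)
j = 7 (j = 5/5 - 6/(-1) = 5*(1/5) - 6*(-1) = 1 + 6 = 7)
q(E) = 7
(M(-1, -3)*q(-1))*O(-3) = ((4 - 3)*7)*1 = (1*7)*1 = 7*1 = 7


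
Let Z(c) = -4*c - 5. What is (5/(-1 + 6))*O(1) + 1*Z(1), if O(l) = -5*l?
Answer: -14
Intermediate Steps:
Z(c) = -5 - 4*c
(5/(-1 + 6))*O(1) + 1*Z(1) = (5/(-1 + 6))*(-5*1) + 1*(-5 - 4*1) = (5/5)*(-5) + 1*(-5 - 4) = (5*(⅕))*(-5) + 1*(-9) = 1*(-5) - 9 = -5 - 9 = -14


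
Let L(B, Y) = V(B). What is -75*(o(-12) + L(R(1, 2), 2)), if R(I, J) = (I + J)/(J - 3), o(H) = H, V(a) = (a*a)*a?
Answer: 2925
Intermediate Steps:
V(a) = a³ (V(a) = a²*a = a³)
R(I, J) = (I + J)/(-3 + J)
L(B, Y) = B³
-75*(o(-12) + L(R(1, 2), 2)) = -75*(-12 + ((1 + 2)/(-3 + 2))³) = -75*(-12 + (3/(-1))³) = -75*(-12 + (-1*3)³) = -75*(-12 + (-3)³) = -75*(-12 - 27) = -75*(-39) = 2925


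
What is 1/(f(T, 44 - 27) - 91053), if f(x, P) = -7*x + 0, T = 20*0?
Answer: -1/91053 ≈ -1.0983e-5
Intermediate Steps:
T = 0
f(x, P) = -7*x
1/(f(T, 44 - 27) - 91053) = 1/(-7*0 - 91053) = 1/(0 - 91053) = 1/(-91053) = -1/91053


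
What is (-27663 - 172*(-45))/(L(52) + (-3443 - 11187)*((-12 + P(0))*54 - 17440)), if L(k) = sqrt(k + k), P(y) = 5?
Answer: -1298368661205/16988168897368874 + 19923*sqrt(26)/33976337794737748 ≈ -7.6428e-5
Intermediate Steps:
L(k) = sqrt(2)*sqrt(k) (L(k) = sqrt(2*k) = sqrt(2)*sqrt(k))
(-27663 - 172*(-45))/(L(52) + (-3443 - 11187)*((-12 + P(0))*54 - 17440)) = (-27663 - 172*(-45))/(sqrt(2)*sqrt(52) + (-3443 - 11187)*((-12 + 5)*54 - 17440)) = (-27663 + 7740)/(sqrt(2)*(2*sqrt(13)) - 14630*(-7*54 - 17440)) = -19923/(2*sqrt(26) - 14630*(-378 - 17440)) = -19923/(2*sqrt(26) - 14630*(-17818)) = -19923/(2*sqrt(26) + 260677340) = -19923/(260677340 + 2*sqrt(26))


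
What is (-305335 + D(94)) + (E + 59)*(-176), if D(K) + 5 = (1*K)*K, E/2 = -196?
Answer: -237896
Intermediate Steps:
E = -392 (E = 2*(-196) = -392)
D(K) = -5 + K² (D(K) = -5 + (1*K)*K = -5 + K*K = -5 + K²)
(-305335 + D(94)) + (E + 59)*(-176) = (-305335 + (-5 + 94²)) + (-392 + 59)*(-176) = (-305335 + (-5 + 8836)) - 333*(-176) = (-305335 + 8831) + 58608 = -296504 + 58608 = -237896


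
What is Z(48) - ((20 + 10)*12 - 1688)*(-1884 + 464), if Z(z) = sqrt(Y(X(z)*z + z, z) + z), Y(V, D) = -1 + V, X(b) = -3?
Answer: -1885760 + 7*I ≈ -1.8858e+6 + 7.0*I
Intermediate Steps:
Z(z) = sqrt(-1 - z) (Z(z) = sqrt((-1 + (-3*z + z)) + z) = sqrt((-1 - 2*z) + z) = sqrt(-1 - z))
Z(48) - ((20 + 10)*12 - 1688)*(-1884 + 464) = sqrt(-1 - 1*48) - ((20 + 10)*12 - 1688)*(-1884 + 464) = sqrt(-1 - 48) - (30*12 - 1688)*(-1420) = sqrt(-49) - (360 - 1688)*(-1420) = 7*I - (-1328)*(-1420) = 7*I - 1*1885760 = 7*I - 1885760 = -1885760 + 7*I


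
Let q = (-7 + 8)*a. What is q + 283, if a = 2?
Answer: 285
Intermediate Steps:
q = 2 (q = (-7 + 8)*2 = 1*2 = 2)
q + 283 = 2 + 283 = 285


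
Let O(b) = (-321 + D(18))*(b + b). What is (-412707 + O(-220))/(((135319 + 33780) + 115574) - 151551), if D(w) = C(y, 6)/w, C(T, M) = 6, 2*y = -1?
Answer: -814841/399366 ≈ -2.0403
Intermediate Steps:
y = -1/2 (y = (1/2)*(-1) = -1/2 ≈ -0.50000)
D(w) = 6/w
O(b) = -1924*b/3 (O(b) = (-321 + 6/18)*(b + b) = (-321 + 6*(1/18))*(2*b) = (-321 + 1/3)*(2*b) = -1924*b/3)
(-412707 + O(-220))/(((135319 + 33780) + 115574) - 151551) = (-412707 - 1924/3*(-220))/(((135319 + 33780) + 115574) - 151551) = (-412707 + 423280/3)/((169099 + 115574) - 151551) = -814841/(3*(284673 - 151551)) = -814841/3/133122 = -814841/3*1/133122 = -814841/399366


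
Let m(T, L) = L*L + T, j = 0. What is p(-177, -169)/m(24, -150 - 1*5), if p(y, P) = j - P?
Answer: 169/24049 ≈ 0.0070273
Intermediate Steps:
p(y, P) = -P (p(y, P) = 0 - P = -P)
m(T, L) = T + L² (m(T, L) = L² + T = T + L²)
p(-177, -169)/m(24, -150 - 1*5) = (-1*(-169))/(24 + (-150 - 1*5)²) = 169/(24 + (-150 - 5)²) = 169/(24 + (-155)²) = 169/(24 + 24025) = 169/24049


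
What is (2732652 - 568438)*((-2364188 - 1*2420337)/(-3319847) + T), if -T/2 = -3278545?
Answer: 47111779784504667570/3319847 ≈ 1.4191e+13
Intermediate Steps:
T = 6557090 (T = -2*(-3278545) = 6557090)
(2732652 - 568438)*((-2364188 - 1*2420337)/(-3319847) + T) = (2732652 - 568438)*((-2364188 - 1*2420337)/(-3319847) + 6557090) = 2164214*((-2364188 - 2420337)*(-1/3319847) + 6557090) = 2164214*(-4784525*(-1/3319847) + 6557090) = 2164214*(4784525/3319847 + 6557090) = 2164214*(21768540349755/3319847) = 47111779784504667570/3319847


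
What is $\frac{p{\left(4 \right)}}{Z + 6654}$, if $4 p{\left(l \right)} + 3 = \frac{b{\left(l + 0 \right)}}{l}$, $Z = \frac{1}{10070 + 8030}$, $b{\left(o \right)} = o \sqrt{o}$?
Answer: $- \frac{4525}{120437401} \approx -3.7571 \cdot 10^{-5}$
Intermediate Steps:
$b{\left(o \right)} = o^{\frac{3}{2}}$
$Z = \frac{1}{18100} \approx 5.5249 \cdot 10^{-5}$
$p{\left(l \right)} = - \frac{3}{4} + \frac{\sqrt{l}}{4}$ ($p{\left(l \right)} = - \frac{3}{4} + \frac{\left(l + 0\right)^{\frac{3}{2}} \frac{1}{l}}{4} = - \frac{3}{4} + \frac{l^{\frac{3}{2}} \frac{1}{l}}{4} = - \frac{3}{4} + \frac{\sqrt{l}}{4}$)
$\frac{p{\left(4 \right)}}{Z + 6654} = \frac{- \frac{3}{4} + \frac{\sqrt{4}}{4}}{\frac{1}{18100} + 6654} = \frac{- \frac{3}{4} + \frac{1}{4} \cdot 2}{\frac{120437401}{18100}} = \frac{18100 \left(- \frac{3}{4} + \frac{1}{2}\right)}{120437401} = \frac{18100}{120437401} \left(- \frac{1}{4}\right) = - \frac{4525}{120437401}$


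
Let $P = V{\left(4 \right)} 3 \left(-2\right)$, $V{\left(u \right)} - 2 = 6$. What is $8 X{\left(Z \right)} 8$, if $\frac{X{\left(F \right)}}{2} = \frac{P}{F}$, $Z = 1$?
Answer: $-6144$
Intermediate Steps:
$V{\left(u \right)} = 8$ ($V{\left(u \right)} = 2 + 6 = 8$)
$P = -48$ ($P = 8 \cdot 3 \left(-2\right) = 24 \left(-2\right) = -48$)
$X{\left(F \right)} = - \frac{96}{F}$ ($X{\left(F \right)} = 2 \left(- \frac{48}{F}\right) = - \frac{96}{F}$)
$8 X{\left(Z \right)} 8 = 8 \left(- \frac{96}{1}\right) 8 = 8 \left(\left(-96\right) 1\right) 8 = 8 \left(-96\right) 8 = \left(-768\right) 8 = -6144$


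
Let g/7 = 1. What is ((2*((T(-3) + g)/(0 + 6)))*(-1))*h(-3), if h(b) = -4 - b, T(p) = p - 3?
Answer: 1/3 ≈ 0.33333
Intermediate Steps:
g = 7 (g = 7*1 = 7)
T(p) = -3 + p
((2*((T(-3) + g)/(0 + 6)))*(-1))*h(-3) = ((2*(((-3 - 3) + 7)/(0 + 6)))*(-1))*(-4 - 1*(-3)) = ((2*((-6 + 7)/6))*(-1))*(-4 + 3) = ((2*(1*(1/6)))*(-1))*(-1) = ((2*(1/6))*(-1))*(-1) = ((1/3)*(-1))*(-1) = -1/3*(-1) = 1/3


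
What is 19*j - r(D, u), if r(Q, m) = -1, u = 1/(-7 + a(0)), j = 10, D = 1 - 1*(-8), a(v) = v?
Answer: 191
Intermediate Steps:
D = 9 (D = 1 + 8 = 9)
u = -⅐ (u = 1/(-7 + 0) = 1/(-7) = -⅐ ≈ -0.14286)
19*j - r(D, u) = 19*10 - 1*(-1) = 190 + 1 = 191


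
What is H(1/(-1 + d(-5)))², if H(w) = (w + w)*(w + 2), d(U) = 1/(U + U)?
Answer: 57600/14641 ≈ 3.9342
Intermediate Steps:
d(U) = 1/(2*U)
H(w) = 2*w*(2 + w) (H(w) = (2*w)*(2 + w) = 2*w*(2 + w))
H(1/(-1 + d(-5)))² = (2*(2 + 1/(-1 + (½)/(-5)))/(-1 + (½)/(-5)))² = (2*(2 + 1/(-1 + (½)*(-⅕)))/(-1 + (½)*(-⅕)))² = (2*(2 + 1/(-1 - ⅒))/(-1 - ⅒))² = (2*(2 + 1/(-11/10))/(-11/10))² = (2*(-10/11)*(2 - 10/11))² = (2*(-10/11)*(12/11))² = (-240/121)² = 57600/14641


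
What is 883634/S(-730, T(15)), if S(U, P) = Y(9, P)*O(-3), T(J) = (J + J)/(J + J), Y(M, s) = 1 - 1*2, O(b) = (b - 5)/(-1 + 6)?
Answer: 2209085/4 ≈ 5.5227e+5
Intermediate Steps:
O(b) = -1 + b/5 (O(b) = (-5 + b)/5 = (-5 + b)*(⅕) = -1 + b/5)
Y(M, s) = -1 (Y(M, s) = 1 - 2 = -1)
T(J) = 1 (T(J) = (2*J)/((2*J)) = (2*J)*(1/(2*J)) = 1)
S(U, P) = 8/5 (S(U, P) = -(-1 + (⅕)*(-3)) = -(-1 - ⅗) = -1*(-8/5) = 8/5)
883634/S(-730, T(15)) = 883634/(8/5) = 883634*(5/8) = 2209085/4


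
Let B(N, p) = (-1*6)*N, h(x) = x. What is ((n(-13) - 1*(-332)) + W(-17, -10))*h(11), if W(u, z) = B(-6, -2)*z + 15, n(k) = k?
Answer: -286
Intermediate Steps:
B(N, p) = -6*N
W(u, z) = 15 + 36*z (W(u, z) = (-6*(-6))*z + 15 = 36*z + 15 = 15 + 36*z)
((n(-13) - 1*(-332)) + W(-17, -10))*h(11) = ((-13 - 1*(-332)) + (15 + 36*(-10)))*11 = ((-13 + 332) + (15 - 360))*11 = (319 - 345)*11 = -26*11 = -286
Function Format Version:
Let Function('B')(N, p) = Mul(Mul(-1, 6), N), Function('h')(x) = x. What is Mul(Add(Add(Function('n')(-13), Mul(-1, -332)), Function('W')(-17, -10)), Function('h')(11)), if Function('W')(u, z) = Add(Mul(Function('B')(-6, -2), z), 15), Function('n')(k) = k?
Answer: -286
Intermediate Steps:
Function('B')(N, p) = Mul(-6, N)
Function('W')(u, z) = Add(15, Mul(36, z)) (Function('W')(u, z) = Add(Mul(Mul(-6, -6), z), 15) = Add(Mul(36, z), 15) = Add(15, Mul(36, z)))
Mul(Add(Add(Function('n')(-13), Mul(-1, -332)), Function('W')(-17, -10)), Function('h')(11)) = Mul(Add(Add(-13, Mul(-1, -332)), Add(15, Mul(36, -10))), 11) = Mul(Add(Add(-13, 332), Add(15, -360)), 11) = Mul(Add(319, -345), 11) = Mul(-26, 11) = -286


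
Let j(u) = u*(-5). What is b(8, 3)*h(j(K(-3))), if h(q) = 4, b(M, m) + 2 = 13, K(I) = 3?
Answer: 44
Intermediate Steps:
b(M, m) = 11 (b(M, m) = -2 + 13 = 11)
j(u) = -5*u
b(8, 3)*h(j(K(-3))) = 11*4 = 44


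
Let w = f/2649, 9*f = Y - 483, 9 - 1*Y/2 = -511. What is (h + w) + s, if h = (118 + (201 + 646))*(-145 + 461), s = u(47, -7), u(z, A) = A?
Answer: 7269908210/23841 ≈ 3.0493e+5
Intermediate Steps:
Y = 1040 (Y = 18 - 2*(-511) = 18 + 1022 = 1040)
s = -7
f = 557/9 (f = (1040 - 483)/9 = (⅑)*557 = 557/9 ≈ 61.889)
h = 304940 (h = (118 + 847)*316 = 965*316 = 304940)
w = 557/23841 (w = (557/9)/2649 = (557/9)*(1/2649) = 557/23841 ≈ 0.023363)
(h + w) + s = (304940 + 557/23841) - 7 = 7270075097/23841 - 7 = 7269908210/23841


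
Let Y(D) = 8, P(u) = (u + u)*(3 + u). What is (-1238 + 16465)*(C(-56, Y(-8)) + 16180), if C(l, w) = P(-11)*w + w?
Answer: 267934292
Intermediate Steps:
P(u) = 2*u*(3 + u) (P(u) = (2*u)*(3 + u) = 2*u*(3 + u))
C(l, w) = 177*w (C(l, w) = (2*(-11)*(3 - 11))*w + w = (2*(-11)*(-8))*w + w = 176*w + w = 177*w)
(-1238 + 16465)*(C(-56, Y(-8)) + 16180) = (-1238 + 16465)*(177*8 + 16180) = 15227*(1416 + 16180) = 15227*17596 = 267934292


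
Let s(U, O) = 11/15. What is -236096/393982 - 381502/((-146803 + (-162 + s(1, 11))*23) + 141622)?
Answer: 555772485167/13134571916 ≈ 42.314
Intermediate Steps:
s(U, O) = 11/15 (s(U, O) = 11*(1/15) = 11/15)
-236096/393982 - 381502/((-146803 + (-162 + s(1, 11))*23) + 141622) = -236096/393982 - 381502/((-146803 + (-162 + 11/15)*23) + 141622) = -236096*1/393982 - 381502/((-146803 - 2419/15*23) + 141622) = -118048/196991 - 381502/((-146803 - 55637/15) + 141622) = -118048/196991 - 381502/(-2257682/15 + 141622) = -118048/196991 - 381502/(-133352/15) = -118048/196991 - 381502*(-15/133352) = -118048/196991 + 2861265/66676 = 555772485167/13134571916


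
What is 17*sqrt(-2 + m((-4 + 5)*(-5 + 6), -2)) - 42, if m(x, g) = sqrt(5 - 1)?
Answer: -42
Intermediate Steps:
m(x, g) = 2 (m(x, g) = sqrt(4) = 2)
17*sqrt(-2 + m((-4 + 5)*(-5 + 6), -2)) - 42 = 17*sqrt(-2 + 2) - 42 = 17*sqrt(0) - 42 = 17*0 - 42 = 0 - 42 = -42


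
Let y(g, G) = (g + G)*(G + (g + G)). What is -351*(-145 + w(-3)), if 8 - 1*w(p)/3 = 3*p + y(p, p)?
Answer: 89856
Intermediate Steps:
y(g, G) = (G + g)*(g + 2*G) (y(g, G) = (G + g)*(G + (G + g)) = (G + g)*(g + 2*G))
w(p) = 24 - 18*p**2 - 9*p (w(p) = 24 - 3*(3*p + (p**2 + 2*p**2 + 3*p*p)) = 24 - 3*(3*p + (p**2 + 2*p**2 + 3*p**2)) = 24 - 3*(3*p + 6*p**2) = 24 + (-18*p**2 - 9*p) = 24 - 18*p**2 - 9*p)
-351*(-145 + w(-3)) = -351*(-145 + (24 - 18*(-3)**2 - 9*(-3))) = -351*(-145 + (24 - 18*9 + 27)) = -351*(-145 + (24 - 162 + 27)) = -351*(-145 - 111) = -351*(-256) = 89856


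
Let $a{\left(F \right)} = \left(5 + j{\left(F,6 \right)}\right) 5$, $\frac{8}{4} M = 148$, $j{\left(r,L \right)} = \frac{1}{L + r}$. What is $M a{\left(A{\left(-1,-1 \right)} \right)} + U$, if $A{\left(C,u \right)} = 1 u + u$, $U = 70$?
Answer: $\frac{4025}{2} \approx 2012.5$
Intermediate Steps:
$A{\left(C,u \right)} = 2 u$ ($A{\left(C,u \right)} = u + u = 2 u$)
$M = 74$ ($M = \frac{1}{2} \cdot 148 = 74$)
$a{\left(F \right)} = 25 + \frac{5}{6 + F}$ ($a{\left(F \right)} = \left(5 + \frac{1}{6 + F}\right) 5 = 25 + \frac{5}{6 + F}$)
$M a{\left(A{\left(-1,-1 \right)} \right)} + U = 74 \frac{5 \left(31 + 5 \cdot 2 \left(-1\right)\right)}{6 + 2 \left(-1\right)} + 70 = 74 \frac{5 \left(31 + 5 \left(-2\right)\right)}{6 - 2} + 70 = 74 \frac{5 \left(31 - 10\right)}{4} + 70 = 74 \cdot 5 \cdot \frac{1}{4} \cdot 21 + 70 = 74 \cdot \frac{105}{4} + 70 = \frac{3885}{2} + 70 = \frac{4025}{2}$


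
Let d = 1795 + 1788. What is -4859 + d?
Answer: -1276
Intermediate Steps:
d = 3583
-4859 + d = -4859 + 3583 = -1276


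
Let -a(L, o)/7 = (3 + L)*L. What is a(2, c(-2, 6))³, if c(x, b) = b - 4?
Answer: -343000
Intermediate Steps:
c(x, b) = -4 + b
a(L, o) = -7*L*(3 + L) (a(L, o) = -7*(3 + L)*L = -7*L*(3 + L))
a(2, c(-2, 6))³ = (-7*2*(3 + 2))³ = (-7*2*5)³ = (-70)³ = -343000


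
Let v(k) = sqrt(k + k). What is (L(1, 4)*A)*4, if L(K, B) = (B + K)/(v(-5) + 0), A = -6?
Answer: 12*I*sqrt(10) ≈ 37.947*I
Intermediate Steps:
v(k) = sqrt(2)*sqrt(k) (v(k) = sqrt(2*k) = sqrt(2)*sqrt(k))
L(K, B) = -I*sqrt(10)*(B + K)/10 (L(K, B) = (B + K)/(sqrt(2)*sqrt(-5) + 0) = (B + K)/(sqrt(2)*(I*sqrt(5)) + 0) = (B + K)/(I*sqrt(10) + 0) = (B + K)/((I*sqrt(10))) = (B + K)*(-I*sqrt(10)/10) = -I*sqrt(10)*(B + K)/10)
(L(1, 4)*A)*4 = ((I*sqrt(10)*(-1*4 - 1*1)/10)*(-6))*4 = ((I*sqrt(10)*(-4 - 1)/10)*(-6))*4 = (((1/10)*I*sqrt(10)*(-5))*(-6))*4 = (-I*sqrt(10)/2*(-6))*4 = (3*I*sqrt(10))*4 = 12*I*sqrt(10)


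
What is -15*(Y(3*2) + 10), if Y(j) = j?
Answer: -240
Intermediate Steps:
-15*(Y(3*2) + 10) = -15*(3*2 + 10) = -15*(6 + 10) = -15*16 = -240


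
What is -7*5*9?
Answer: -315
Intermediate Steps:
-7*5*9 = -35*9 = -315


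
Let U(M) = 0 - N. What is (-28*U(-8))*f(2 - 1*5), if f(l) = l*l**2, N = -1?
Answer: 756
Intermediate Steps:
f(l) = l**3
U(M) = 1 (U(M) = 0 - 1*(-1) = 0 + 1 = 1)
(-28*U(-8))*f(2 - 1*5) = (-28*1)*(2 - 1*5)**3 = -28*(2 - 5)**3 = -28*(-3)**3 = -28*(-27) = 756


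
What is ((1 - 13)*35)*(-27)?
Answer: 11340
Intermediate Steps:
((1 - 13)*35)*(-27) = -12*35*(-27) = -420*(-27) = 11340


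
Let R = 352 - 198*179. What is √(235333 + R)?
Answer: √200243 ≈ 447.49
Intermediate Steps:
R = -35090 (R = 352 - 35442 = -35090)
√(235333 + R) = √(235333 - 35090) = √200243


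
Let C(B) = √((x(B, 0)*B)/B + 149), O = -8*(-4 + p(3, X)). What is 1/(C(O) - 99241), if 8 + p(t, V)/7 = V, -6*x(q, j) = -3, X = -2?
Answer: -198482/19697551863 - √598/19697551863 ≈ -1.0078e-5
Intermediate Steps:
x(q, j) = ½ (x(q, j) = -⅙*(-3) = ½)
p(t, V) = -56 + 7*V
O = 592 (O = -8*(-4 + (-56 + 7*(-2))) = -8*(-4 + (-56 - 14)) = -8*(-4 - 70) = -8*(-74) = 592)
C(B) = √598/2 (C(B) = √((B/2)/B + 149) = √(½ + 149) = √(299/2) = √598/2)
1/(C(O) - 99241) = 1/(√598/2 - 99241) = 1/(-99241 + √598/2)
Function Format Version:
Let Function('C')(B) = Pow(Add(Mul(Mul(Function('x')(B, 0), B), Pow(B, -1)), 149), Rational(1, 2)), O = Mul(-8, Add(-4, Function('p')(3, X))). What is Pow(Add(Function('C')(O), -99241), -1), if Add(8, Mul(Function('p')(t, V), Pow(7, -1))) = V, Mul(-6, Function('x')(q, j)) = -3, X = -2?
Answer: Add(Rational(-198482, 19697551863), Mul(Rational(-1, 19697551863), Pow(598, Rational(1, 2)))) ≈ -1.0078e-5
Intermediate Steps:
Function('x')(q, j) = Rational(1, 2) (Function('x')(q, j) = Mul(Rational(-1, 6), -3) = Rational(1, 2))
Function('p')(t, V) = Add(-56, Mul(7, V))
O = 592 (O = Mul(-8, Add(-4, Add(-56, Mul(7, -2)))) = Mul(-8, Add(-4, Add(-56, -14))) = Mul(-8, Add(-4, -70)) = Mul(-8, -74) = 592)
Function('C')(B) = Mul(Rational(1, 2), Pow(598, Rational(1, 2))) (Function('C')(B) = Pow(Add(Mul(Mul(Rational(1, 2), B), Pow(B, -1)), 149), Rational(1, 2)) = Pow(Add(Rational(1, 2), 149), Rational(1, 2)) = Pow(Rational(299, 2), Rational(1, 2)) = Mul(Rational(1, 2), Pow(598, Rational(1, 2))))
Pow(Add(Function('C')(O), -99241), -1) = Pow(Add(Mul(Rational(1, 2), Pow(598, Rational(1, 2))), -99241), -1) = Pow(Add(-99241, Mul(Rational(1, 2), Pow(598, Rational(1, 2)))), -1)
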